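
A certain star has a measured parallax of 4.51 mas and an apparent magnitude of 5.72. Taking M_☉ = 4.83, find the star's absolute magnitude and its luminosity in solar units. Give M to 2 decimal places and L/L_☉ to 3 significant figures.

M ≈ -1.01; L/L_☉ ≈ 217

d = 1/p = 1000/4.51 mas = 221.7 pc
M = m − 5 log₁₀ d + 5 = 5.72 − 5·2.3458 + 5 = -1.009
M − M_☉ = -1.009 − 4.83 = -5.839
L/L_☉ = 10^(−0.4 × -5.839) = 216.6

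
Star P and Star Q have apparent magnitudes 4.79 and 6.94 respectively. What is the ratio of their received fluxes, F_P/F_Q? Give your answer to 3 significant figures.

Magnitude difference = -2.15
Flux ratio = 10^(−0.4 Δm) = 10^(−0.4 × -2.15) = 10^0.860 = 7.244

F_P/F_Q ≈ 7.24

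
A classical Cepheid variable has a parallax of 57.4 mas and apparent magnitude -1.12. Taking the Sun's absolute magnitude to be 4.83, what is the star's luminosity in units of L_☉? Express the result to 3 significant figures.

L/L_☉ ≈ 728

d = 1/p = 1000/57.4 mas = 17.42 pc
M = m − 5 log₁₀ d + 5 = -1.12 − 5·1.2411 + 5 = -2.325
M − M_☉ = -2.325 − 4.83 = -7.155
L/L_☉ = 10^(−0.4 × -7.155) = 728.1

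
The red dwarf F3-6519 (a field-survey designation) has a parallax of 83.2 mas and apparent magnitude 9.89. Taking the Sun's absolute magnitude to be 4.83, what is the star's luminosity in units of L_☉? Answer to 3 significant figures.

L/L_☉ ≈ 0.0137

d = 1/p = 1000/83.2 mas = 12.02 pc
M = m − 5 log₁₀ d + 5 = 9.89 − 5·1.0799 + 5 = 9.491
M − M_☉ = 9.491 − 4.83 = 4.661
L/L_☉ = 10^(−0.4 × 4.661) = 0.01367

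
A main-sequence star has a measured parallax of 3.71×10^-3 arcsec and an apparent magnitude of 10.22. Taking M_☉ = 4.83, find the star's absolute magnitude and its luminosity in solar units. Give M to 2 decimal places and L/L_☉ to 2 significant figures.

d = 1/p = 1/3.71×10^-3″ = 269.5 pc
M = m − 5 log₁₀ d + 5 = 10.22 − 5·2.4306 + 5 = 3.067
M − M_☉ = 3.067 − 4.83 = -1.763
L/L_☉ = 10^(−0.4 × -1.763) = 5.073

M ≈ 3.07; L/L_☉ ≈ 5.1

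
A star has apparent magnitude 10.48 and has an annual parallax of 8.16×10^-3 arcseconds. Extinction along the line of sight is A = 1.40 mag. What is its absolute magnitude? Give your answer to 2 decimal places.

M ≈ 3.64

d = 1/p = 1/8.16×10^-3″ = 122.5 pc
5 log₁₀(d/10 pc) = 5 log₁₀(122.5) − 5 = 5.442
M = m − 5 log₁₀(d/10) − A = 10.48 − 5.442 − 1.40 = 3.638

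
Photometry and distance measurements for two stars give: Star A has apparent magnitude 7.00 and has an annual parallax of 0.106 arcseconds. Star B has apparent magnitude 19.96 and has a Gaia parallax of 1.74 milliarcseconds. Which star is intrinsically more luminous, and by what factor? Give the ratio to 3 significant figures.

Star A is more luminous, by a factor of 41.2.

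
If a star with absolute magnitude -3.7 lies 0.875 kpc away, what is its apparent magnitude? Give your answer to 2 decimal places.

m ≈ 6.01

d = 0.875 kpc = 875.0 pc
m = M + 5 log₁₀ d − 5 = -3.7 + 5·2.9420 − 5 = 6.010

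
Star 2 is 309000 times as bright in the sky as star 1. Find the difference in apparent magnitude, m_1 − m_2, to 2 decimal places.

m_1 − m_2 ≈ 13.72

Pogson: Δm = −2.5 log₁₀(ratio) = −2.5 log₁₀(309000) = −2.5 × 5.4900 = -13.725
Star 2 is brighter so has the smaller magnitude: m_1 − m_2 is positive.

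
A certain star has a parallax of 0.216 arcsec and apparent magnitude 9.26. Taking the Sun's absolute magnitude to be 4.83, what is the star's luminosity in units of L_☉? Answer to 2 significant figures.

L/L_☉ ≈ 3.6×10^-3

d = 1/p = 1/0.216″ = 4.630 pc
M = m − 5 log₁₀ d + 5 = 9.26 − 5·0.6655 + 5 = 10.932
M − M_☉ = 10.932 − 4.83 = 6.102
L/L_☉ = 10^(−0.4 × 6.102) = 3.623×10^-3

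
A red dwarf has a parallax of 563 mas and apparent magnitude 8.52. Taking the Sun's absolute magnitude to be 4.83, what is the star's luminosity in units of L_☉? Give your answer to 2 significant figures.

d = 1/p = 1000/563 mas = 1.776 pc
M = m − 5 log₁₀ d + 5 = 8.52 − 5·0.2495 + 5 = 12.273
M − M_☉ = 12.273 − 4.83 = 7.443
L/L_☉ = 10^(−0.4 × 7.443) = 1.054×10^-3

L/L_☉ ≈ 1.1×10^-3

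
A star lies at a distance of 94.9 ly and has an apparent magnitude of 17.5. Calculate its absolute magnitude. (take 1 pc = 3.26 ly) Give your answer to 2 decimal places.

d = 94.9 ly / 3.26 = 29.11 pc
5 log₁₀(d/10 pc) = 5 log₁₀(29.11) − 5 = 2.320
M = m − 5 log₁₀(d/10) = 17.5 − 2.320 = 15.180

M ≈ 15.18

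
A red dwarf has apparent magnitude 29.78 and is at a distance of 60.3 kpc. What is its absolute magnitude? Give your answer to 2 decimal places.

d = 60.3 kpc = 60300 pc
5 log₁₀(d/10 pc) = 5 log₁₀(60300) − 5 = 18.902
M = m − 5 log₁₀(d/10) = 29.78 − 18.902 = 10.878

M ≈ 10.88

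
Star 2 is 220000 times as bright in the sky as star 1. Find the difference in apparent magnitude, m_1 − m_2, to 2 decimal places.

m_1 − m_2 ≈ 13.36

Pogson: Δm = −2.5 log₁₀(ratio) = −2.5 log₁₀(220000) = −2.5 × 5.3424 = -13.356
Star 2 is brighter so has the smaller magnitude: m_1 − m_2 is positive.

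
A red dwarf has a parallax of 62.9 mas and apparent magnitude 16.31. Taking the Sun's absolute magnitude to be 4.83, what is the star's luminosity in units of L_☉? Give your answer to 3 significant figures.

d = 1/p = 1000/62.9 mas = 15.90 pc
M = m − 5 log₁₀ d + 5 = 16.31 − 5·1.2013 + 5 = 15.303
M − M_☉ = 15.303 − 4.83 = 10.473
L/L_☉ = 10^(−0.4 × 10.473) = 6.467×10^-5

L/L_☉ ≈ 6.47×10^-5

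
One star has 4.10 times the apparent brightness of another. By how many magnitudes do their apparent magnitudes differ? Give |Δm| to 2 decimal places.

|Δm| ≈ 1.53

Pogson: Δm = −2.5 log₁₀(ratio) = −2.5 log₁₀(4.10) = −2.5 × 0.6128 = -1.532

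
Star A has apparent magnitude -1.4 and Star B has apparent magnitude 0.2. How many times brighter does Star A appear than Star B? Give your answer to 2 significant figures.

Δm = -1.4 − (0.2) = -1.6
Flux ratio = 10^(−0.4 Δm) = 10^(−0.4 × -1.6) = 10^0.640 = 4.365

4.4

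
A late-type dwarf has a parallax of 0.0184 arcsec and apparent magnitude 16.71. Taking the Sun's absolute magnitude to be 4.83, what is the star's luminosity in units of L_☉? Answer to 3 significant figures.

L/L_☉ ≈ 5.23×10^-4

d = 1/p = 1/0.0184″ = 54.35 pc
M = m − 5 log₁₀ d + 5 = 16.71 − 5·1.7352 + 5 = 13.034
M − M_☉ = 13.034 − 4.83 = 8.204
L/L_☉ = 10^(−0.4 × 8.204) = 5.228×10^-4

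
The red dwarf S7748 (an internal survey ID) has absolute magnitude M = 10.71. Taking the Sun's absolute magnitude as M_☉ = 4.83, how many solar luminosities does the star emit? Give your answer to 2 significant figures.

L/L_☉ ≈ 4.4×10^-3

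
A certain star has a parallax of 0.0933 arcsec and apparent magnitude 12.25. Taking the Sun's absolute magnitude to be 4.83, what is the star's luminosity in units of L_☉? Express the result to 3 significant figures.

d = 1/p = 1/0.0933″ = 10.72 pc
M = m − 5 log₁₀ d + 5 = 12.25 − 5·1.0301 + 5 = 12.099
M − M_☉ = 12.099 − 4.83 = 7.269
L/L_☉ = 10^(−0.4 × 7.269) = 1.237×10^-3

L/L_☉ ≈ 1.24×10^-3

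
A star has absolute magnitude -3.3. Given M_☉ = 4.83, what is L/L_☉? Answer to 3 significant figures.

M − M_☉ = -3.3 − 4.83 = -8.130
L/L_☉ = 10^(−0.4 (M − M_☉)) = 10^3.252 = 1786

L/L_☉ ≈ 1790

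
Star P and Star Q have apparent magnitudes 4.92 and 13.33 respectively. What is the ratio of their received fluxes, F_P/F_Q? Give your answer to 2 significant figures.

F_P/F_Q ≈ 2300

Magnitude difference = -8.41
Flux ratio = 10^(−0.4 Δm) = 10^(−0.4 × -8.41) = 10^3.364 = 2312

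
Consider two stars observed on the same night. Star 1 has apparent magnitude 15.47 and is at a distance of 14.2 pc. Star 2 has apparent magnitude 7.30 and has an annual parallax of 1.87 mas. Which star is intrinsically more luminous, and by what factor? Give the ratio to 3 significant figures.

Star 1: M = m − 5 log₁₀ d + 5 = 15.47 − 5·1.1523 + 5 = 14.709
Star 2: p = 1.87 mas = 1.87×10^-3″ → d = 1/p = 534.8 pc
Star 2: M = m − 5 log₁₀ d + 5 = 7.30 − 5·2.7282 + 5 = -1.341
ΔM = M_1 − M_2 = 14.709 − (-1.341) = 16.049; smaller M is more luminous → Star 2.
L ratio = 10^(0.4 |ΔM|) = 10^6.420 = 2.629×10^6

Star 2 is more luminous, by a factor of 2.63×10^6.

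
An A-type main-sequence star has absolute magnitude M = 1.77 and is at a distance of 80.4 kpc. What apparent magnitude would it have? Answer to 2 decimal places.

m ≈ 21.30

d = 80.4 kpc = 80400 pc
m = M + 5 log₁₀ d − 5 = 1.77 + 5·4.9053 − 5 = 21.296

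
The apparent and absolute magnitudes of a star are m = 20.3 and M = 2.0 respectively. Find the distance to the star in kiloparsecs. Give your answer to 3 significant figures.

Distance modulus: m − M = 20.3 − (2.0) = 18.300
m − M = 5 log₁₀ d − 5
log₁₀ d = (m − M)/5 + 1 = 4.6600
d = 10^4.6600 = 45710 pc
= 45.71 kpc

d ≈ 45.7 kpc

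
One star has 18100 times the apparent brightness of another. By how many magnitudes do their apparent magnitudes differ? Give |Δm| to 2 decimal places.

|Δm| ≈ 10.64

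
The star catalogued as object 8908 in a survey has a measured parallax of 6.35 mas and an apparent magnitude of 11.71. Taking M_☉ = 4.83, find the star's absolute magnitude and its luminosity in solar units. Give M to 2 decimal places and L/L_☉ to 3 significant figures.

M ≈ 5.72; L/L_☉ ≈ 0.439

d = 1/p = 1000/6.35 mas = 157.5 pc
M = m − 5 log₁₀ d + 5 = 11.71 − 5·2.1972 + 5 = 5.724
M − M_☉ = 5.724 − 4.83 = 0.894
L/L_☉ = 10^(−0.4 × 0.894) = 0.4390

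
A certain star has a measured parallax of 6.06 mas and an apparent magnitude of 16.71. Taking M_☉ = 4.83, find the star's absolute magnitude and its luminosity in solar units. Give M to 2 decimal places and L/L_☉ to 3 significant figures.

M ≈ 10.62; L/L_☉ ≈ 4.82×10^-3

d = 1/p = 1000/6.06 mas = 165.0 pc
M = m − 5 log₁₀ d + 5 = 16.71 − 5·2.2175 + 5 = 10.622
M − M_☉ = 10.622 − 4.83 = 5.792
L/L_☉ = 10^(−0.4 × 5.792) = 4.820×10^-3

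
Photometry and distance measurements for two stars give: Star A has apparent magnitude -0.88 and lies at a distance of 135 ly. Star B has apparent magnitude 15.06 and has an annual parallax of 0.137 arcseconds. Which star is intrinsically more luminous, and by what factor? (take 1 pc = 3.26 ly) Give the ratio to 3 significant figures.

Star A is more luminous, by a factor of 7.65×10^7.

Star A: d = 135 ly / 3.26 = 41.41 pc
Star A: M = m − 5 log₁₀ d + 5 = -0.88 − 5·1.6171 + 5 = -3.966
Star B: d = 1/p = 1/0.137″ = 7.299 pc
Star B: M = m − 5 log₁₀ d + 5 = 15.06 − 5·0.8633 + 5 = 15.744
ΔM = M_A − M_B = -3.966 − (15.744) = -19.709; smaller M is more luminous → Star A.
L ratio = 10^(0.4 |ΔM|) = 10^7.884 = 7.650×10^7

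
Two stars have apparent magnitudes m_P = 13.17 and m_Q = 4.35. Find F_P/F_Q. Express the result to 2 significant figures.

Magnitude difference = 8.82
Flux ratio = 10^(−0.4 Δm) = 10^(−0.4 × 8.82) = 10^-3.528 = 2.965×10^-4

F_P/F_Q ≈ 3.0×10^-4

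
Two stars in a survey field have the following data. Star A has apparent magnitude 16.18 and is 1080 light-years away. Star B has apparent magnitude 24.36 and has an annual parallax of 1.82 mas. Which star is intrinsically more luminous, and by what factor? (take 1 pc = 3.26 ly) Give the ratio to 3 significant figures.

Star A: d = 1080 ly / 3.26 = 331.3 pc
Star A: M = m − 5 log₁₀ d + 5 = 16.18 − 5·2.5202 + 5 = 8.579
Star B: p = 1.82 mas = 1.82×10^-3″ → d = 1/p = 549.5 pc
Star B: M = m − 5 log₁₀ d + 5 = 24.36 − 5·2.7399 + 5 = 15.660
ΔM = M_A − M_B = 8.579 − (15.660) = -7.081; smaller M is more luminous → Star A.
L ratio = 10^(0.4 |ΔM|) = 10^2.833 = 680.1

Star A is more luminous, by a factor of 680.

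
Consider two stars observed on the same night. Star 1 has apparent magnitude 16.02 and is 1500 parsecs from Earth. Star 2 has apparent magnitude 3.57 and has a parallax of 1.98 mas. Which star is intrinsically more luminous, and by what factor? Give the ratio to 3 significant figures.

Star 2 is more luminous, by a factor of 10800.

Star 1: M = m − 5 log₁₀ d + 5 = 16.02 − 5·3.1761 + 5 = 5.140
Star 2: p = 1.98 mas = 1.98×10^-3″ → d = 1/p = 505.1 pc
Star 2: M = m − 5 log₁₀ d + 5 = 3.57 − 5·2.7033 + 5 = -4.947
ΔM = M_1 − M_2 = 5.140 − (-4.947) = 10.086; smaller M is more luminous → Star 2.
L ratio = 10^(0.4 |ΔM|) = 10^4.034 = 10830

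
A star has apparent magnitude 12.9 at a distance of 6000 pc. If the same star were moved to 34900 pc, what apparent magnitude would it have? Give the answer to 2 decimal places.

m ≈ 16.72

Flux ∝ 1/d², so Δm = 5 log₁₀(d₂/d₁) = 5 log₁₀(34900/6000) = 3.823
m₂ = m₁ + Δm = 12.9 + (3.823) = 16.723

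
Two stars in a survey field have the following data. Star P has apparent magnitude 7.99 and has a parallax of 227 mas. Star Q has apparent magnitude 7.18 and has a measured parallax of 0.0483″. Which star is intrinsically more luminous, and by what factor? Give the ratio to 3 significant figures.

Star P: p = 227 mas = 0.227″ → d = 1/p = 4.405 pc
Star P: M = m − 5 log₁₀ d + 5 = 7.99 − 5·0.6440 + 5 = 9.770
Star Q: d = 1/p = 1/0.0483″ = 20.70 pc
Star Q: M = m − 5 log₁₀ d + 5 = 7.18 − 5·1.3161 + 5 = 5.600
ΔM = M_P − M_Q = 9.770 − (5.600) = 4.170; smaller M is more luminous → Star Q.
L ratio = 10^(0.4 |ΔM|) = 10^1.668 = 46.58

Star Q is more luminous, by a factor of 46.6.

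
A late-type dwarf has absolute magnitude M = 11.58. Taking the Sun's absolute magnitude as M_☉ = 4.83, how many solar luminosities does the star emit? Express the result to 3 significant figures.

M − M_☉ = 11.58 − 4.83 = 6.750
L/L_☉ = 10^(−0.4 (M − M_☉)) = 10^-2.700 = 1.995×10^-3

L/L_☉ ≈ 2.00×10^-3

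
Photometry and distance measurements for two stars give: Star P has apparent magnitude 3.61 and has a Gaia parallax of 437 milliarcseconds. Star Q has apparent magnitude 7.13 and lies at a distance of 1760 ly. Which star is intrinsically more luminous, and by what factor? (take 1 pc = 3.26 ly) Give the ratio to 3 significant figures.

Star P: p = 437 mas = 0.437″ → d = 1/p = 2.288 pc
Star P: M = m − 5 log₁₀ d + 5 = 3.61 − 5·0.3595 + 5 = 6.812
Star Q: d = 1760 ly / 3.26 = 539.9 pc
Star Q: M = m − 5 log₁₀ d + 5 = 7.13 − 5·2.7323 + 5 = -1.531
ΔM = M_P − M_Q = 6.812 − (-1.531) = 8.344; smaller M is more luminous → Star Q.
L ratio = 10^(0.4 |ΔM|) = 10^3.338 = 2175

Star Q is more luminous, by a factor of 2180.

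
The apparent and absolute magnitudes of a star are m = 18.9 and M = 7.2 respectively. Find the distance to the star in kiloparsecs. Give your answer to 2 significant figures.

d ≈ 2.2 kpc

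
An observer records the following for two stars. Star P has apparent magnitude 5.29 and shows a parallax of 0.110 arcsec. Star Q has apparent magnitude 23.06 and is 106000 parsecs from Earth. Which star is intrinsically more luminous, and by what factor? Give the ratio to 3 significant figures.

Star P: d = 1/p = 1/0.110″ = 9.091 pc
Star P: M = m − 5 log₁₀ d + 5 = 5.29 − 5·0.9586 + 5 = 5.497
Star Q: M = m − 5 log₁₀ d + 5 = 23.06 − 5·5.0253 + 5 = 2.933
ΔM = M_P − M_Q = 5.497 − (2.933) = 2.563; smaller M is more luminous → Star Q.
L ratio = 10^(0.4 |ΔM|) = 10^1.025 = 10.60

Star Q is more luminous, by a factor of 10.6.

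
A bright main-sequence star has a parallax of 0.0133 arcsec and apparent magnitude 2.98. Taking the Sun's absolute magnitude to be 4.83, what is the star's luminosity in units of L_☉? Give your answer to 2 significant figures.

L/L_☉ ≈ 310

d = 1/p = 1/0.0133″ = 75.19 pc
M = m − 5 log₁₀ d + 5 = 2.98 − 5·1.8761 + 5 = -1.401
M − M_☉ = -1.401 − 4.83 = -6.231
L/L_☉ = 10^(−0.4 × -6.231) = 310.7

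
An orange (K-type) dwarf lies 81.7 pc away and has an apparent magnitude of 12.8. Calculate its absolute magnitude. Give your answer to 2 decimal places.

M ≈ 8.24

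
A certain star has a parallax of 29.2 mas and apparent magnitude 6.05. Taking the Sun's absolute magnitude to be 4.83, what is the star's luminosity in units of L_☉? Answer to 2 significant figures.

d = 1/p = 1000/29.2 mas = 34.25 pc
M = m − 5 log₁₀ d + 5 = 6.05 − 5·1.5346 + 5 = 3.377
M − M_☉ = 3.377 − 4.83 = -1.453
L/L_☉ = 10^(−0.4 × -1.453) = 3.813

L/L_☉ ≈ 3.8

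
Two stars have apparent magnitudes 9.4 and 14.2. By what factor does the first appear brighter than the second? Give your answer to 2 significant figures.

83

Δm = 9.4 − (14.2) = -4.8
Flux ratio = 10^(−0.4 Δm) = 10^(−0.4 × -4.8) = 10^1.920 = 83.18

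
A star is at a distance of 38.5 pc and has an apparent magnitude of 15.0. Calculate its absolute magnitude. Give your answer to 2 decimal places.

M ≈ 12.07

5 log₁₀(d/10 pc) = 5 log₁₀(38.50) − 5 = 2.927
M = m − 5 log₁₀(d/10) = 15.0 − 2.927 = 12.073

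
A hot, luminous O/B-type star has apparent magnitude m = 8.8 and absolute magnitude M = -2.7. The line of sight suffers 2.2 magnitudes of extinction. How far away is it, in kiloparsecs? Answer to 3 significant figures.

d ≈ 0.724 kpc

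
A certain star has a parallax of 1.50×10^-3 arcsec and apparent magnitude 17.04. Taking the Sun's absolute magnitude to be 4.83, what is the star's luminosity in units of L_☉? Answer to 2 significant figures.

d = 1/p = 1/1.50×10^-3″ = 666.7 pc
M = m − 5 log₁₀ d + 5 = 17.04 − 5·2.8239 + 5 = 7.920
M − M_☉ = 7.920 − 4.83 = 3.090
L/L_☉ = 10^(−0.4 × 3.090) = 0.05805

L/L_☉ ≈ 0.058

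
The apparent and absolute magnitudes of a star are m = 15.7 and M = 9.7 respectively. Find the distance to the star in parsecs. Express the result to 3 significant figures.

d ≈ 158 pc

Distance modulus: m − M = 15.7 − (9.7) = 6.000
m − M = 5 log₁₀ d − 5
log₁₀ d = (m − M)/5 + 1 = 2.2000
d = 10^2.2000 = 158.5 pc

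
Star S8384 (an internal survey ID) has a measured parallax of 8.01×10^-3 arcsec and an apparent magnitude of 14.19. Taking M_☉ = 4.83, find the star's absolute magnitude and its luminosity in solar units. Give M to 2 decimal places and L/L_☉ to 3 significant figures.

M ≈ 8.71; L/L_☉ ≈ 0.0281

d = 1/p = 1/8.01×10^-3″ = 124.8 pc
M = m − 5 log₁₀ d + 5 = 14.19 − 5·2.0964 + 5 = 8.708
M − M_☉ = 8.708 − 4.83 = 3.878
L/L_☉ = 10^(−0.4 × 3.878) = 0.02810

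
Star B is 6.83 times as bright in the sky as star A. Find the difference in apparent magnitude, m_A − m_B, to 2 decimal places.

Pogson: Δm = −2.5 log₁₀(ratio) = −2.5 log₁₀(6.83) = −2.5 × 0.8344 = -2.086
Star B is brighter so has the smaller magnitude: m_A − m_B is positive.

m_A − m_B ≈ 2.09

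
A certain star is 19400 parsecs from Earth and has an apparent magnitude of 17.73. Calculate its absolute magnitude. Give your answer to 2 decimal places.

M ≈ 1.29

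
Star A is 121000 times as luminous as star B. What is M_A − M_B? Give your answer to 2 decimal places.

M_A − M_B ≈ -12.71

Pogson: ΔM = −2.5 log₁₀(ratio) = −2.5 log₁₀(121000) = −2.5 × 5.0828 = -12.707
Star A is brighter, so it has the smaller magnitude: the difference is negative.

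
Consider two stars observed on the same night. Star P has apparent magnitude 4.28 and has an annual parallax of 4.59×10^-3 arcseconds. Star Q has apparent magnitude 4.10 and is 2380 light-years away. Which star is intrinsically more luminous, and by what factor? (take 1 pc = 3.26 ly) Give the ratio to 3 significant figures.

Star Q is more luminous, by a factor of 13.3.

Star P: d = 1/p = 1/4.59×10^-3″ = 217.9 pc
Star P: M = m − 5 log₁₀ d + 5 = 4.28 − 5·2.3382 + 5 = -2.411
Star Q: d = 2380 ly / 3.26 = 730.1 pc
Star Q: M = m − 5 log₁₀ d + 5 = 4.10 − 5·2.8634 + 5 = -5.217
ΔM = M_P − M_Q = -2.411 − (-5.217) = 2.806; smaller M is more luminous → Star Q.
L ratio = 10^(0.4 |ΔM|) = 10^1.122 = 13.25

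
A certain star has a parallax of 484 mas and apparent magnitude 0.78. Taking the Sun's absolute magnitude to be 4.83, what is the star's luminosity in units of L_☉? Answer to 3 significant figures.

d = 1/p = 1000/484 mas = 2.066 pc
M = m − 5 log₁₀ d + 5 = 0.78 − 5·0.3152 + 5 = 4.204
M − M_☉ = 4.204 − 4.83 = -0.626
L/L_☉ = 10^(−0.4 × -0.626) = 1.780

L/L_☉ ≈ 1.78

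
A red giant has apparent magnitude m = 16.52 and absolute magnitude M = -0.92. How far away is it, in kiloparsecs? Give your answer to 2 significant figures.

μ = m − M = 17.440
m − M = 5 log₁₀ d − 5
log₁₀ d = (m − M)/5 + 1 = 4.4880
d = 10^4.4880 = 30760 pc
= 30.76 kpc

d ≈ 31 kpc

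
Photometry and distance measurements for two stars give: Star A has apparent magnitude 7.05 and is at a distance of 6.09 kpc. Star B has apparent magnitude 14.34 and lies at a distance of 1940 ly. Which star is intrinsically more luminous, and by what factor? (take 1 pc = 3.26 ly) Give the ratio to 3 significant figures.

Star A is more luminous, by a factor of 86300.

Star A: d = 6.09 kpc = 6090 pc
Star A: M = m − 5 log₁₀ d + 5 = 7.05 − 5·3.7846 + 5 = -6.873
Star B: d = 1940 ly / 3.26 = 595.1 pc
Star B: M = m − 5 log₁₀ d + 5 = 14.34 − 5·2.7746 + 5 = 5.467
ΔM = M_A − M_B = -6.873 − (5.467) = -12.340; smaller M is more luminous → Star A.
L ratio = 10^(0.4 |ΔM|) = 10^4.936 = 86310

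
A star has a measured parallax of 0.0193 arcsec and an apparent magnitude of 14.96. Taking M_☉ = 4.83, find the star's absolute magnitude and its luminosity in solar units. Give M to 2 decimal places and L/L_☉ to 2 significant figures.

d = 1/p = 1/0.0193″ = 51.81 pc
M = m − 5 log₁₀ d + 5 = 14.96 − 5·1.7144 + 5 = 11.388
M − M_☉ = 11.388 − 4.83 = 6.558
L/L_☉ = 10^(−0.4 × 6.558) = 2.382×10^-3

M ≈ 11.39; L/L_☉ ≈ 2.4×10^-3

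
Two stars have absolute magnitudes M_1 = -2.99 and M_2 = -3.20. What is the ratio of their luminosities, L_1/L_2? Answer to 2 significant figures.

ΔM = M_1 − M_2 = 0.21
L_1/L_2 = 10^(−0.4 ΔM) = 10^-0.084 = 0.8241

L_1/L_2 ≈ 0.82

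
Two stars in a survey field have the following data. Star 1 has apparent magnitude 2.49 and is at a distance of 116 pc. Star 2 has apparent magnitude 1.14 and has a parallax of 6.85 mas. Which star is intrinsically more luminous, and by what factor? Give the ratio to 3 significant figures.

Star 1: M = m − 5 log₁₀ d + 5 = 2.49 − 5·2.0645 + 5 = -2.832
Star 2: p = 6.85 mas = 6.85×10^-3″ → d = 1/p = 146.0 pc
Star 2: M = m − 5 log₁₀ d + 5 = 1.14 − 5·2.1643 + 5 = -4.682
ΔM = M_1 − M_2 = -2.832 − (-4.682) = 1.849; smaller M is more luminous → Star 2.
L ratio = 10^(0.4 |ΔM|) = 10^0.740 = 5.492

Star 2 is more luminous, by a factor of 5.49.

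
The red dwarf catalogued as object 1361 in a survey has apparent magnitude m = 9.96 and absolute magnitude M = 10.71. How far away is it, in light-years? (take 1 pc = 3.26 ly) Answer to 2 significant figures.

d ≈ 23 ly

Distance modulus: m − M = 9.96 − (10.71) = -0.750
m − M = 5 log₁₀ d − 5
log₁₀ d = (m − M)/5 + 1 = 0.8500
d = 10^0.8500 = 7.079 pc
= 23.08 ly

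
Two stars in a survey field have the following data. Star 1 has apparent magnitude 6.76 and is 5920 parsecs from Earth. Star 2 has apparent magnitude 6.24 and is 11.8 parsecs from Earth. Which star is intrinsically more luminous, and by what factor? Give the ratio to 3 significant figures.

Star 1: M = m − 5 log₁₀ d + 5 = 6.76 − 5·3.7723 + 5 = -7.102
Star 2: M = m − 5 log₁₀ d + 5 = 6.24 − 5·1.0719 + 5 = 5.881
ΔM = M_1 − M_2 = -7.102 − (5.881) = -12.982; smaller M is more luminous → Star 1.
L ratio = 10^(0.4 |ΔM|) = 10^5.193 = 155900

Star 1 is more luminous, by a factor of 156000.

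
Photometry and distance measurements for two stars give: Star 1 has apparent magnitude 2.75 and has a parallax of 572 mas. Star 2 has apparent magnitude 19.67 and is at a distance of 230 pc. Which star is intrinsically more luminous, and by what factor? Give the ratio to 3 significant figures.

Star 1: p = 572 mas = 0.572″ → d = 1/p = 1.748 pc
Star 1: M = m − 5 log₁₀ d + 5 = 2.75 − 5·0.2426 + 5 = 6.537
Star 2: M = m − 5 log₁₀ d + 5 = 19.67 − 5·2.3617 + 5 = 12.861
ΔM = M_1 − M_2 = 6.537 − (12.861) = -6.324; smaller M is more luminous → Star 1.
L ratio = 10^(0.4 |ΔM|) = 10^2.530 = 338.7

Star 1 is more luminous, by a factor of 339.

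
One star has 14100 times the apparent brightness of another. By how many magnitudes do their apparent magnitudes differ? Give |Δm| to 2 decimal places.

|Δm| ≈ 10.37

Pogson: Δm = −2.5 log₁₀(ratio) = −2.5 log₁₀(14100) = −2.5 × 4.1492 = -10.373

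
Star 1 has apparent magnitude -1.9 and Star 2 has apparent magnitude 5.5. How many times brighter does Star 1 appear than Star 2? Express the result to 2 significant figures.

910

Magnitude difference = -7.4
Flux ratio = 10^(−0.4 Δm) = 10^(−0.4 × -7.4) = 10^2.960 = 912.0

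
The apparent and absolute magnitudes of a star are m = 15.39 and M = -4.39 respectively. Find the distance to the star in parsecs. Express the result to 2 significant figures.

μ = m − M = 19.780
m − M = 5 log₁₀ d − 5
log₁₀ d = (m − M)/5 + 1 = 4.9560
d = 10^4.9560 = 90360 pc

d ≈ 90000 pc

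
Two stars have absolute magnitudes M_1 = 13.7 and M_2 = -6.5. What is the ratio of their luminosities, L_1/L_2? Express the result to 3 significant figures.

ΔM = M_1 − M_2 = 20.2
L_1/L_2 = 10^(−0.4 ΔM) = 10^-8.080 = 8.318×10^-9

L_1/L_2 ≈ 8.32×10^-9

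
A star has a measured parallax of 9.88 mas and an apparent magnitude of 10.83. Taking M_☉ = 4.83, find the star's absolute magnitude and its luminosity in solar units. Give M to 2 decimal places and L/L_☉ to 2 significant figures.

d = 1/p = 1000/9.88 mas = 101.2 pc
M = m − 5 log₁₀ d + 5 = 10.83 − 5·2.0052 + 5 = 5.804
M − M_☉ = 5.804 − 4.83 = 0.974
L/L_☉ = 10^(−0.4 × 0.974) = 0.4078

M ≈ 5.80; L/L_☉ ≈ 0.41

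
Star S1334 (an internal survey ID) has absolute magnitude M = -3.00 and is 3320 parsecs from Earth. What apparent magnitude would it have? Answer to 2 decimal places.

m ≈ 9.61

m = M + 5 log₁₀ d − 5 = -3.00 + 5·3.5211 − 5 = 9.606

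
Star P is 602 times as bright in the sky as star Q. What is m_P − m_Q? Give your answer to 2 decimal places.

m_P − m_Q ≈ -6.95

Pogson: Δm = −2.5 log₁₀(ratio) = −2.5 log₁₀(602) = −2.5 × 2.7796 = -6.949
Star P is brighter, so it has the smaller magnitude: the difference is negative.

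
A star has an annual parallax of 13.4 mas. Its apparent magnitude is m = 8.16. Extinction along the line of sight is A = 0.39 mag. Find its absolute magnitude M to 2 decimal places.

p = 13.4 mas = 0.0134″ → d = 1/p = 74.63 pc
5 log₁₀(d/10 pc) = 5 log₁₀(74.63) − 5 = 4.364
M = m − 5 log₁₀(d/10) − A = 8.16 − 4.364 − 0.39 = 3.406

M ≈ 3.41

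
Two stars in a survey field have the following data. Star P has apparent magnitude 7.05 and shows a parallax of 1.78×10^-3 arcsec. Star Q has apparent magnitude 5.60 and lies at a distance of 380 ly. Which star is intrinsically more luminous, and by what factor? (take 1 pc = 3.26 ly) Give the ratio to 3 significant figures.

Star P is more luminous, by a factor of 6.11.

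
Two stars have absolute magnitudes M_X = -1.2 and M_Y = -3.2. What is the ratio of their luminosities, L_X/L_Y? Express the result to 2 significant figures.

ΔM = M_X − M_Y = 2.0
L_X/L_Y = 10^(−0.4 ΔM) = 10^-0.800 = 0.1585

L_X/L_Y ≈ 0.16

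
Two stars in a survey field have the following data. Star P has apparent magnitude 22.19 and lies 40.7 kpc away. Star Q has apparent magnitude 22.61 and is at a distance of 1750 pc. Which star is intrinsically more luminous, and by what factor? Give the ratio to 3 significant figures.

Star P: d = 40.7 kpc = 40700 pc
Star P: M = m − 5 log₁₀ d + 5 = 22.19 − 5·4.6096 + 5 = 4.142
Star Q: M = m − 5 log₁₀ d + 5 = 22.61 − 5·3.2430 + 5 = 11.395
ΔM = M_P − M_Q = 4.142 − (11.395) = -7.253; smaller M is more luminous → Star P.
L ratio = 10^(0.4 |ΔM|) = 10^2.901 = 796.4

Star P is more luminous, by a factor of 796.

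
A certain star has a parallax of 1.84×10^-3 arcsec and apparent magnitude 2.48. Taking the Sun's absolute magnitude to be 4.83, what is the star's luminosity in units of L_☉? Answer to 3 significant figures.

L/L_☉ ≈ 25700

d = 1/p = 1/1.84×10^-3″ = 543.5 pc
M = m − 5 log₁₀ d + 5 = 2.48 − 5·2.7352 + 5 = -6.196
M − M_☉ = -6.196 − 4.83 = -11.026
L/L_☉ = 10^(−0.4 × -11.026) = 25730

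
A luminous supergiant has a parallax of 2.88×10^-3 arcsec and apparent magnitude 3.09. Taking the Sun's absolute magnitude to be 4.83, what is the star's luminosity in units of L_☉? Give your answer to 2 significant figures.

d = 1/p = 1/2.88×10^-3″ = 347.2 pc
M = m − 5 log₁₀ d + 5 = 3.09 − 5·2.5406 + 5 = -4.613
M − M_☉ = -4.613 − 4.83 = -9.443
L/L_☉ = 10^(−0.4 × -9.443) = 5987

L/L_☉ ≈ 6000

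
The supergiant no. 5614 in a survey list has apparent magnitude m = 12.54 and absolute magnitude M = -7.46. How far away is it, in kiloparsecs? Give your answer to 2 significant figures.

d ≈ 100 kpc

μ = m − M = 20.000
m − M = 5 log₁₀ d − 5
log₁₀ d = (m − M)/5 + 1 = 5.0000
d = 10^5.0000 = 100000 pc
= 100.0 kpc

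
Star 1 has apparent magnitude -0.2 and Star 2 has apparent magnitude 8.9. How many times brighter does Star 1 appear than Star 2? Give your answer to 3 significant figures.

4370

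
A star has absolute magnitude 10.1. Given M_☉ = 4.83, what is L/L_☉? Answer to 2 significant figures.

L/L_☉ ≈ 7.8×10^-3

M − M_☉ = 10.1 − 4.83 = 5.270
L/L_☉ = 10^(−0.4 (M − M_☉)) = 10^-2.108 = 7.798×10^-3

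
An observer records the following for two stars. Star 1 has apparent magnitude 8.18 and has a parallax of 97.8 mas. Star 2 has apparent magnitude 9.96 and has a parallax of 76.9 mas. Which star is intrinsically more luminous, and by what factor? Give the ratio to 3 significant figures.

Star 1 is more luminous, by a factor of 3.19.

Star 1: p = 97.8 mas = 0.0978″ → d = 1/p = 10.22 pc
Star 1: M = m − 5 log₁₀ d + 5 = 8.18 − 5·1.0097 + 5 = 8.132
Star 2: p = 76.9 mas = 0.0769″ → d = 1/p = 13.00 pc
Star 2: M = m − 5 log₁₀ d + 5 = 9.96 − 5·1.1141 + 5 = 9.390
ΔM = M_1 − M_2 = 8.132 − (9.390) = -1.258; smaller M is more luminous → Star 1.
L ratio = 10^(0.4 |ΔM|) = 10^0.503 = 3.185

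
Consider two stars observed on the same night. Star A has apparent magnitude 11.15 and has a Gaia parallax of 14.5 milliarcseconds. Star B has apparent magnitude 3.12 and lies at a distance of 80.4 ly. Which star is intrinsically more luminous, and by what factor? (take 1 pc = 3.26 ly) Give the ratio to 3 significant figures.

Star A: p = 14.5 mas = 0.0145″ → d = 1/p = 68.97 pc
Star A: M = m − 5 log₁₀ d + 5 = 11.15 − 5·1.8386 + 5 = 6.957
Star B: d = 80.4 ly / 3.26 = 24.66 pc
Star B: M = m − 5 log₁₀ d + 5 = 3.12 − 5·1.3920 + 5 = 1.160
ΔM = M_A − M_B = 6.957 − (1.160) = 5.797; smaller M is more luminous → Star B.
L ratio = 10^(0.4 |ΔM|) = 10^2.319 = 208.4

Star B is more luminous, by a factor of 208.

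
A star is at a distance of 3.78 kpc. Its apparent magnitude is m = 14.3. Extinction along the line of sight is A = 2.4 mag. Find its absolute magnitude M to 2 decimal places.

M ≈ -0.99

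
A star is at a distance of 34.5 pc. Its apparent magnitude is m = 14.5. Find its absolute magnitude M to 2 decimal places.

M ≈ 11.81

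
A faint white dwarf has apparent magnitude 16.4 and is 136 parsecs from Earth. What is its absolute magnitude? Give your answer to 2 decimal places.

M ≈ 10.73

5 log₁₀(d/10 pc) = 5 log₁₀(136.0) − 5 = 5.668
M = m − 5 log₁₀(d/10) = 16.4 − 5.668 = 10.732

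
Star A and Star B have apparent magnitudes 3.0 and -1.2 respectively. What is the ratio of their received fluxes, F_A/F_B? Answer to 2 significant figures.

F_A/F_B ≈ 0.021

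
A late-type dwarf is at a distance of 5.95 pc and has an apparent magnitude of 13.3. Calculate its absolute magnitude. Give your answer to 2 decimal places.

M ≈ 14.43

5 log₁₀(d/10 pc) = 5 log₁₀(5.950) − 5 = -1.127
M = m − 5 log₁₀(d/10) = 13.3 + 1.127 = 14.427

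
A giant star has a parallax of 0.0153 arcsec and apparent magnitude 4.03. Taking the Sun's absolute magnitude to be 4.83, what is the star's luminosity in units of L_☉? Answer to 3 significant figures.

d = 1/p = 1/0.0153″ = 65.36 pc
M = m − 5 log₁₀ d + 5 = 4.03 − 5·1.8153 + 5 = -0.047
M − M_☉ = -0.047 − 4.83 = -4.877
L/L_☉ = 10^(−0.4 × -4.877) = 89.25

L/L_☉ ≈ 89.3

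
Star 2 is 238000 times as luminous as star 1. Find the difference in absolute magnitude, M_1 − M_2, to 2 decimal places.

M_1 − M_2 ≈ 13.44

Pogson: ΔM = −2.5 log₁₀(ratio) = −2.5 log₁₀(238000) = −2.5 × 5.3766 = -13.441
Star 2 is brighter so has the smaller magnitude: M_1 − M_2 is positive.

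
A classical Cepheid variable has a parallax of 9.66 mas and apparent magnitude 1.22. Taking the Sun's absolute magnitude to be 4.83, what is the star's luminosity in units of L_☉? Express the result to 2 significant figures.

d = 1/p = 1000/9.66 mas = 103.5 pc
M = m − 5 log₁₀ d + 5 = 1.22 − 5·2.0150 + 5 = -3.855
M − M_☉ = -3.855 − 4.83 = -8.685
L/L_☉ = 10^(−0.4 × -8.685) = 2979

L/L_☉ ≈ 3000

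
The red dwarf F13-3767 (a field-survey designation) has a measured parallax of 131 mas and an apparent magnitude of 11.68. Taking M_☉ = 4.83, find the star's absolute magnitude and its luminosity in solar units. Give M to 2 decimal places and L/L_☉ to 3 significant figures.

M ≈ 12.27; L/L_☉ ≈ 1.06×10^-3

d = 1/p = 1000/131 mas = 7.634 pc
M = m − 5 log₁₀ d + 5 = 11.68 − 5·0.8827 + 5 = 12.266
M − M_☉ = 12.266 − 4.83 = 7.436
L/L_☉ = 10^(−0.4 × 7.436) = 1.060×10^-3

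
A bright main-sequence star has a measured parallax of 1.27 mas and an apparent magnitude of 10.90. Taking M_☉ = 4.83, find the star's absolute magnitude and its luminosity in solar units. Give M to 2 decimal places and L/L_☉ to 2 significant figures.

d = 1/p = 1000/1.27 mas = 787.4 pc
M = m − 5 log₁₀ d + 5 = 10.90 − 5·2.8962 + 5 = 1.419
M − M_☉ = 1.419 − 4.83 = -3.411
L/L_☉ = 10^(−0.4 × -3.411) = 23.14

M ≈ 1.42; L/L_☉ ≈ 23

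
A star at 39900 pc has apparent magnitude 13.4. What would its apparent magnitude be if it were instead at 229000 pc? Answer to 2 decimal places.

m ≈ 17.19

Flux ∝ 1/d², so Δm = 5 log₁₀(d₂/d₁) = 5 log₁₀(229000/39900) = 3.794
m₂ = m₁ + Δm = 13.4 + (3.794) = 17.194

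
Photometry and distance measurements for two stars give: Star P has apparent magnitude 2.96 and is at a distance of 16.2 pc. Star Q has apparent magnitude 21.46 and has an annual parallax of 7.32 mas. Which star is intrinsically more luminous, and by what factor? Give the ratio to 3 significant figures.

Star P is more luminous, by a factor of 353000.

Star P: M = m − 5 log₁₀ d + 5 = 2.96 − 5·1.2095 + 5 = 1.912
Star Q: p = 7.32 mas = 7.32×10^-3″ → d = 1/p = 136.6 pc
Star Q: M = m − 5 log₁₀ d + 5 = 21.46 − 5·2.1355 + 5 = 15.783
ΔM = M_P − M_Q = 1.912 − (15.783) = -13.870; smaller M is more luminous → Star P.
L ratio = 10^(0.4 |ΔM|) = 10^5.548 = 353200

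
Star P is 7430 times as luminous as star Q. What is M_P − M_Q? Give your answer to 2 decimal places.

M_P − M_Q ≈ -9.68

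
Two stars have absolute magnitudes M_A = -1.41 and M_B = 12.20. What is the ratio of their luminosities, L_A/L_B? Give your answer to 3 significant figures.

ΔM = M_A − M_B = -13.61
L_A/L_B = 10^(−0.4 ΔM) = 10^5.444 = 278000

L_A/L_B ≈ 278000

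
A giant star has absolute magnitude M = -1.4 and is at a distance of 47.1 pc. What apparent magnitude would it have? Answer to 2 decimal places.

m ≈ 1.97

m = M + 5 log₁₀ d − 5 = -1.4 + 5·1.6730 − 5 = 1.965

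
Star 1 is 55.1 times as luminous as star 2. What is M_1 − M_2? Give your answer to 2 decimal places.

M_1 − M_2 ≈ -4.35

Pogson: ΔM = −2.5 log₁₀(ratio) = −2.5 log₁₀(55.1) = −2.5 × 1.7412 = -4.353
Star 1 is brighter, so it has the smaller magnitude: the difference is negative.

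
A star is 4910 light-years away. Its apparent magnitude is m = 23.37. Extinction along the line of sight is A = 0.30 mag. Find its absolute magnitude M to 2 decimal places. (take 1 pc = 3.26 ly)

M ≈ 12.18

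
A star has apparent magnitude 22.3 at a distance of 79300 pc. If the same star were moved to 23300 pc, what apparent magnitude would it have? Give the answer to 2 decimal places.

Flux ∝ 1/d², so Δm = 5 log₁₀(d₂/d₁) = 5 log₁₀(23300/79300) = -2.660
m₂ = m₁ + Δm = 22.3 + (-2.660) = 19.640

m ≈ 19.64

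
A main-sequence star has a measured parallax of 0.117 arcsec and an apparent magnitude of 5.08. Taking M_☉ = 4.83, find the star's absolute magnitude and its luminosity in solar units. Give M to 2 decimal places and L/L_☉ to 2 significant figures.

M ≈ 5.42; L/L_☉ ≈ 0.58

d = 1/p = 1/0.117″ = 8.547 pc
M = m − 5 log₁₀ d + 5 = 5.08 − 5·0.9318 + 5 = 5.421
M − M_☉ = 5.421 − 4.83 = 0.591
L/L_☉ = 10^(−0.4 × 0.591) = 0.5803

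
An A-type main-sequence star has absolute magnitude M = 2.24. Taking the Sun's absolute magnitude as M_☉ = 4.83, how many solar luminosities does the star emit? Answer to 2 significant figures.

M − M_☉ = 2.24 − 4.83 = -2.590
L/L_☉ = 10^(−0.4 (M − M_☉)) = 10^1.036 = 10.86

L/L_☉ ≈ 11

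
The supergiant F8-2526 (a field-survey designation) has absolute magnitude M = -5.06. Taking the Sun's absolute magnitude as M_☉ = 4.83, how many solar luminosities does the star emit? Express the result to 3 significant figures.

M − M_☉ = -5.06 − 4.83 = -9.890
L/L_☉ = 10^(−0.4 (M − M_☉)) = 10^3.956 = 9036

L/L_☉ ≈ 9040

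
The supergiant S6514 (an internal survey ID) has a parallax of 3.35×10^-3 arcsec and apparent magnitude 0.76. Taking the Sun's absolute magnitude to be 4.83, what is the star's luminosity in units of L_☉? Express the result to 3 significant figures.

d = 1/p = 1/3.35×10^-3″ = 298.5 pc
M = m − 5 log₁₀ d + 5 = 0.76 − 5·2.4750 + 5 = -6.615
M − M_☉ = -6.615 − 4.83 = -11.445
L/L_☉ = 10^(−0.4 × -11.445) = 37840

L/L_☉ ≈ 37800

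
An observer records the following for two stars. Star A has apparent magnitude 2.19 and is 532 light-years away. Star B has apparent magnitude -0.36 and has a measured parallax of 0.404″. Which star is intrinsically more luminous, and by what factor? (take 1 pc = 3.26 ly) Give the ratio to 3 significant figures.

Star A is more luminous, by a factor of 415.

Star A: d = 532 ly / 3.26 = 163.2 pc
Star A: M = m − 5 log₁₀ d + 5 = 2.19 − 5·2.2127 + 5 = -3.873
Star B: d = 1/p = 1/0.404″ = 2.475 pc
Star B: M = m − 5 log₁₀ d + 5 = -0.36 − 5·0.3936 + 5 = 2.672
ΔM = M_A − M_B = -3.873 − (2.672) = -6.545; smaller M is more luminous → Star A.
L ratio = 10^(0.4 |ΔM|) = 10^2.618 = 415.1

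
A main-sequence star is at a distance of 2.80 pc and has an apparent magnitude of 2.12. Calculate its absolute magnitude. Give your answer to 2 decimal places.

M ≈ 4.88

5 log₁₀(d/10 pc) = 5 log₁₀(2.800) − 5 = -2.764
M = m − 5 log₁₀(d/10) = 2.12 + 2.764 = 4.884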